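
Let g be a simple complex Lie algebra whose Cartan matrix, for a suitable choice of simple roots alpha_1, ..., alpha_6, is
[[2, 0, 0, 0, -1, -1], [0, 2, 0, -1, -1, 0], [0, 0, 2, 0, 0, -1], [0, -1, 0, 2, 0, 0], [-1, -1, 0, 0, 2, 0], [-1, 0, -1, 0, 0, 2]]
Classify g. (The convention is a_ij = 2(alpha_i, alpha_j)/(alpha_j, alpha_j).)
A6

The matrix has rank 6 with 2's on the diagonal. Reading the off-diagonal entries as Dynkin edges (a single edge where a_ij = a_ji = -1; a double or triple edge where a_ij * a_ji = 2 or 3), the diagram is a chain of 6 nodes with single edges (A_6). One simple-root ordering that puts it in standard form is (alpha_4, alpha_2, alpha_5, alpha_1, alpha_6, alpha_3). So the algebra is type A_6, i.e. sl(7).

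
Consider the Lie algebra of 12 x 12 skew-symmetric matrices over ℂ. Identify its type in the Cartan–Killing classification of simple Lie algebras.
D_6

This is so(12) with 12 even, which has dimension 12(12-1)/2 = 66 and rank 12/2 = 6. In the classification of classical Lie algebras, the orthogonal algebra so(2n) in an even number of variables has type D_n; here n = 6, so the Dynkin diagram is a chain of 4 nodes with a fork of two nodes at one end (D_6). Hence the type is D_6.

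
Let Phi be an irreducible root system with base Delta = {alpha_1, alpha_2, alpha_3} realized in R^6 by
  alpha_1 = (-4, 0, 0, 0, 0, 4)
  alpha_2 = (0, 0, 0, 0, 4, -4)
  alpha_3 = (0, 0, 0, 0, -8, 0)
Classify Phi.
C3

Compute the Cartan integers a_ij = 2(alpha_i, alpha_j)/(alpha_j, alpha_j); the resulting 3x3 Cartan matrix is
[[2, -1, 0], [-1, 2, -1], [0, -2, 2]].
The roots have two lengths (squared-length ratio 2:1); the short ones are alpha_{1,2}. The associated Dynkin diagram is a chain of 3 nodes with a double edge at one end; the terminal node there is the unique long simple root (C_3), so the type is C_3 (the algebra sp(6)).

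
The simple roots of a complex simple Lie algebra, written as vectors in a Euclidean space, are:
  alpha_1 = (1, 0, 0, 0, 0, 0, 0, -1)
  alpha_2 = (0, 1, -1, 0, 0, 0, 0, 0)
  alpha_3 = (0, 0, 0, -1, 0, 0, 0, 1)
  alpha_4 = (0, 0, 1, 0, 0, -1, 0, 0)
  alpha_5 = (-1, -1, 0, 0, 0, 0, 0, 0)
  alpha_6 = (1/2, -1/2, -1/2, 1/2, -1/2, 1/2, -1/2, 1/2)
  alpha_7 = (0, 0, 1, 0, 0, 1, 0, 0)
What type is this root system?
Compute the Cartan integers a_ij = 2(alpha_i, alpha_j)/(alpha_j, alpha_j); the resulting 7x7 Cartan matrix is
[[2, 0, -1, 0, -1, 0, 0], [0, 2, 0, -1, -1, 0, -1], [-1, 0, 2, 0, 0, 0, 0], [0, -1, 0, 2, 0, -1, 0], [-1, -1, 0, 0, 2, 0, 0], [0, 0, 0, -1, 0, 2, 0], [0, -1, 0, 0, 0, 0, 2]].
All simple roots have the same length, so the diagram is simply laced. The associated Dynkin diagram is a chain of 6 nodes with one extra node attached to the third node from one end (E_7), so the type is E_7.

type E_7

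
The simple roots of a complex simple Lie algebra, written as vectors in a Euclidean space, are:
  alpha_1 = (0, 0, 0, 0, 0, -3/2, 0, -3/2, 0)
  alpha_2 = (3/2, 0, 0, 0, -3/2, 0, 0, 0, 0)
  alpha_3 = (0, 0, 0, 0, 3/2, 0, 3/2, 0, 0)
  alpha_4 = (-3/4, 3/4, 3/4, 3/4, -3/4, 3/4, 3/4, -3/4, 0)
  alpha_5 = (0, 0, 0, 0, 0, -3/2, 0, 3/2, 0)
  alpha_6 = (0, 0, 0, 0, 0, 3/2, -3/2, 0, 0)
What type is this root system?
E6

Compute the Cartan integers a_ij = 2(alpha_i, alpha_j)/(alpha_j, alpha_j); the resulting 6x6 Cartan matrix is
[[2, 0, 0, 0, 0, -1], [0, 2, -1, 0, 0, 0], [0, -1, 2, 0, 0, -1], [0, 0, 0, 2, -1, 0], [0, 0, 0, -1, 2, -1], [-1, 0, -1, 0, -1, 2]].
All simple roots have the same length, so the diagram is simply laced. The associated Dynkin diagram is a chain of 5 nodes with one extra node attached to the third node from one end (E_6), so the type is E_6.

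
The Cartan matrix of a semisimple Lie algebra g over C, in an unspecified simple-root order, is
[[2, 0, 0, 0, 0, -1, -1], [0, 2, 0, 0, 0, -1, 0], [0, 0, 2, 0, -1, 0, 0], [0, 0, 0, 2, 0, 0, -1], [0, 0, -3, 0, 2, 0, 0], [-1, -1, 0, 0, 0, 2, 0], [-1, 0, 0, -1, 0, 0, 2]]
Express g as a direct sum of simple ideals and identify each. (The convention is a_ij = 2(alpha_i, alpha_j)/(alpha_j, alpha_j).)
A_5 (sl(6)) ⊕ G_2

The diagram associated to this matrix has two connected components: the simple roots {alpha_1, alpha_2, alpha_4, alpha_6, alpha_7} form a chain of 5 nodes with single edges (A_5), and {alpha_3, alpha_5} form two nodes joined by a triple edge (G_2). A semisimple Lie algebra decomposes uniquely as the direct sum of simple ideals, one per connected component of its Dynkin diagram, so g ≅ A_5 ⊕ G_2 (dimension 35 + 14 = 49).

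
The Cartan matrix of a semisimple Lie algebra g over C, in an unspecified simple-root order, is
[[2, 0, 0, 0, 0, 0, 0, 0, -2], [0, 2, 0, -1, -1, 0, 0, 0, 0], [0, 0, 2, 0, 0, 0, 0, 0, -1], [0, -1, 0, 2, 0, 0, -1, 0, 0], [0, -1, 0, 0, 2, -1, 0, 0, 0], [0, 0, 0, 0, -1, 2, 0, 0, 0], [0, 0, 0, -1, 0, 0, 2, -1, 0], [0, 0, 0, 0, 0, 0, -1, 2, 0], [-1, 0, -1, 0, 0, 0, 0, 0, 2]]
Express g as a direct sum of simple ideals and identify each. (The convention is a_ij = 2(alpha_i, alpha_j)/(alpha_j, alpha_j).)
The diagram associated to this matrix has two connected components: the simple roots {alpha_2, alpha_4, alpha_5, alpha_6, alpha_7, alpha_8} form a chain of 6 nodes with single edges (A_6), and {alpha_1, alpha_3, alpha_9} form a chain of 3 nodes with a double edge at one end; the terminal node there is the unique long simple root (C_3). A semisimple Lie algebra decomposes uniquely as the direct sum of simple ideals, one per connected component of its Dynkin diagram, so g ≅ A_6 ⊕ C_3 (dimension 48 + 21 = 69).

A_6 ⊕ C_3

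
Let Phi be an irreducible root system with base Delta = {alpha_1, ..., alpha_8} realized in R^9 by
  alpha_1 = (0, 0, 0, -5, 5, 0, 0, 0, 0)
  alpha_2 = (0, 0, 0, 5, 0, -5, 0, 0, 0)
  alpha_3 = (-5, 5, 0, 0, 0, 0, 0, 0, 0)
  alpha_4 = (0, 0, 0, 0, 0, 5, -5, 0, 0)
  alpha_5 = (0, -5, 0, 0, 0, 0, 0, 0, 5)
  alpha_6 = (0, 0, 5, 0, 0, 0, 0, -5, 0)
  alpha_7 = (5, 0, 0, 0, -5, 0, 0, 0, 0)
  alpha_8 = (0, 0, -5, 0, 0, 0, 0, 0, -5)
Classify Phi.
A8

Compute the Cartan integers a_ij = 2(alpha_i, alpha_j)/(alpha_j, alpha_j); the resulting 8x8 Cartan matrix is
[[2, -1, 0, 0, 0, 0, -1, 0], [-1, 2, 0, -1, 0, 0, 0, 0], [0, 0, 2, 0, -1, 0, -1, 0], [0, -1, 0, 2, 0, 0, 0, 0], [0, 0, -1, 0, 2, 0, 0, -1], [0, 0, 0, 0, 0, 2, 0, -1], [-1, 0, -1, 0, 0, 0, 2, 0], [0, 0, 0, 0, -1, -1, 0, 2]].
All simple roots have the same length, so the diagram is simply laced. The associated Dynkin diagram is a chain of 8 nodes with single edges (A_8), so the type is A_8 (the algebra sl(9)).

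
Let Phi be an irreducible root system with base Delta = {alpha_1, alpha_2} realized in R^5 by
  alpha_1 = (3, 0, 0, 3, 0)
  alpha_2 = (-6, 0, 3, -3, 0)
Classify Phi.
Compute the Cartan integers a_ij = 2(alpha_i, alpha_j)/(alpha_j, alpha_j); the resulting 2x2 Cartan matrix is
[[2, -1], [-3, 2]].
The roots have two lengths (squared-length ratio 3:1); the short ones are alpha_{1}. The associated Dynkin diagram is two nodes joined by a triple edge (G_2), so the type is G_2.

G2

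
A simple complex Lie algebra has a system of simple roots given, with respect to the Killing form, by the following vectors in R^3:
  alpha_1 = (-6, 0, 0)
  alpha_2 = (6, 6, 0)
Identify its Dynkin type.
Compute the Cartan integers a_ij = 2(alpha_i, alpha_j)/(alpha_j, alpha_j); the resulting 2x2 Cartan matrix is
[[2, -1], [-2, 2]].
The roots have two lengths (squared-length ratio 2:1); the short ones are alpha_{1}. The associated Dynkin diagram is a chain of 2 nodes with a double edge at one end; the terminal node there is the unique short simple root (B_2), so the type is B_2 (the algebra so(5)).

B2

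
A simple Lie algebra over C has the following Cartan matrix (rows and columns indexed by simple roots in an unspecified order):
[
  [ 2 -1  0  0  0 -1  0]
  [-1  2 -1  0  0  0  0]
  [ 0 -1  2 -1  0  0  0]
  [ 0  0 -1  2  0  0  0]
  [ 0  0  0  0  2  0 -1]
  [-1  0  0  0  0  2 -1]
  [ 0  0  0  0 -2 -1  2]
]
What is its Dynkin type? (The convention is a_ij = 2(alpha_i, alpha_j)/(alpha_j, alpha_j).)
B_7 (so(15))

The matrix has rank 7 with 2's on the diagonal. Reading the off-diagonal entries as Dynkin edges (a single edge where a_ij = a_ji = -1; a double or triple edge where a_ij * a_ji = 2 or 3), the diagram is a chain of 7 nodes with a double edge at one end; the terminal node there is the unique short simple root (B_7). One simple-root ordering that puts it in standard form is (alpha_4, alpha_3, alpha_2, alpha_1, alpha_6, alpha_7, alpha_5). So the algebra is type B_7, i.e. so(15).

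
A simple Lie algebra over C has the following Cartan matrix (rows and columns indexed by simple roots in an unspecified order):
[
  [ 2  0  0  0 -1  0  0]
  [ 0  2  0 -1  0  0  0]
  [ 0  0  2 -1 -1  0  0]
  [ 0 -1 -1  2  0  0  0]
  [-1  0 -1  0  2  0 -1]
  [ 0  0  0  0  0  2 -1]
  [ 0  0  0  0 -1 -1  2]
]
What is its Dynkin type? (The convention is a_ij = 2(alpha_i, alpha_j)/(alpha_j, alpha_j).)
E_7

The matrix has rank 7 with 2's on the diagonal. Reading the off-diagonal entries as Dynkin edges (a single edge where a_ij = a_ji = -1; a double or triple edge where a_ij * a_ji = 2 or 3), the diagram is a chain of 6 nodes with one extra node attached to the third node from one end (E_7). One simple-root ordering that puts it in standard form is (alpha_6, alpha_1, alpha_7, alpha_5, alpha_3, alpha_4, alpha_2). So the algebra is type E_7.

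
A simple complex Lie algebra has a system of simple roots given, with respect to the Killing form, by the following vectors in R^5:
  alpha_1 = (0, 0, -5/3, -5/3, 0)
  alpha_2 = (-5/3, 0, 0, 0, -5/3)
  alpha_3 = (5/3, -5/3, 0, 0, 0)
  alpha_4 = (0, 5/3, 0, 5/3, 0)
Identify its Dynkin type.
type A_4

Compute the Cartan integers a_ij = 2(alpha_i, alpha_j)/(alpha_j, alpha_j); the resulting 4x4 Cartan matrix is
[[2, 0, 0, -1], [0, 2, -1, 0], [0, -1, 2, -1], [-1, 0, -1, 2]].
All simple roots have the same length, so the diagram is simply laced. The associated Dynkin diagram is a chain of 4 nodes with single edges (A_4), so the type is A_4 (the algebra sl(5)).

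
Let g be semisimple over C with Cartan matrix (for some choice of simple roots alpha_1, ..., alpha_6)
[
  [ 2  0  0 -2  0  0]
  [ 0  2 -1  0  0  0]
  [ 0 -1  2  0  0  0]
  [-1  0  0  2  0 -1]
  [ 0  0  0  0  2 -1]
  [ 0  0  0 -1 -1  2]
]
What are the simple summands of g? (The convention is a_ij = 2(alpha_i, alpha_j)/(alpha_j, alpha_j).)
type A_2 + type C_4

The diagram associated to this matrix has two connected components: the simple roots {alpha_2, alpha_3} form a chain of 2 nodes with single edges (A_2), and {alpha_1, alpha_4, alpha_5, alpha_6} form a chain of 4 nodes with a double edge at one end; the terminal node there is the unique long simple root (C_4). A semisimple Lie algebra decomposes uniquely as the direct sum of simple ideals, one per connected component of its Dynkin diagram, so g ≅ A_2 ⊕ C_4 (dimension 8 + 36 = 44).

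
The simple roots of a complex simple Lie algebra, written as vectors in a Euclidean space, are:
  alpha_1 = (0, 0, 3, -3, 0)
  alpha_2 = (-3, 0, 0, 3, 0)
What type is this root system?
Compute the Cartan integers a_ij = 2(alpha_i, alpha_j)/(alpha_j, alpha_j); the resulting 2x2 Cartan matrix is
[[2, -1], [-1, 2]].
All simple roots have the same length, so the diagram is simply laced. The associated Dynkin diagram is a chain of 2 nodes with single edges (A_2), so the type is A_2 (the algebra sl(3)).

A2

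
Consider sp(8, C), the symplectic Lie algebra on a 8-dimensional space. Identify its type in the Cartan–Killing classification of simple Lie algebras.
This is sp(8), which has dimension 8(8+1)/2 = 36 and rank 8/2 = 4. In the classification of classical Lie algebras, the symplectic algebra sp(2n) has type C_n; here n = 4, so the Dynkin diagram is a chain of 4 nodes with a double edge at one end; the terminal node there is the unique long simple root (C_4). Hence the type is C_4.

C_4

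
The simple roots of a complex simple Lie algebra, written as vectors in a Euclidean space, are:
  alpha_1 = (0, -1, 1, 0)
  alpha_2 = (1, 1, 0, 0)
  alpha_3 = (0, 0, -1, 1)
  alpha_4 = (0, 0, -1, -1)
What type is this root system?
Compute the Cartan integers a_ij = 2(alpha_i, alpha_j)/(alpha_j, alpha_j); the resulting 4x4 Cartan matrix is
[[2, -1, -1, -1], [-1, 2, 0, 0], [-1, 0, 2, 0], [-1, 0, 0, 2]].
All simple roots have the same length, so the diagram is simply laced. The associated Dynkin diagram is a chain of 2 nodes with a fork of two nodes at one end (D_4), so the type is D_4 (the algebra so(8)).

D4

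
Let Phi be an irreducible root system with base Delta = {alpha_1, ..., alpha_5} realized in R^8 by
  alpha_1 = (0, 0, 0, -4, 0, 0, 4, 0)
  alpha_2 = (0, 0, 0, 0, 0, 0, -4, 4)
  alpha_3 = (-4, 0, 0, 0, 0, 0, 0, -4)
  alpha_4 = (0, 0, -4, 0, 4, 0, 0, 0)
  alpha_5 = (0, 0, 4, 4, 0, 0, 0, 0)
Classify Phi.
Compute the Cartan integers a_ij = 2(alpha_i, alpha_j)/(alpha_j, alpha_j); the resulting 5x5 Cartan matrix is
[[2, -1, 0, 0, -1], [-1, 2, -1, 0, 0], [0, -1, 2, 0, 0], [0, 0, 0, 2, -1], [-1, 0, 0, -1, 2]].
All simple roots have the same length, so the diagram is simply laced. The associated Dynkin diagram is a chain of 5 nodes with single edges (A_5), so the type is A_5 (the algebra sl(6)).

A5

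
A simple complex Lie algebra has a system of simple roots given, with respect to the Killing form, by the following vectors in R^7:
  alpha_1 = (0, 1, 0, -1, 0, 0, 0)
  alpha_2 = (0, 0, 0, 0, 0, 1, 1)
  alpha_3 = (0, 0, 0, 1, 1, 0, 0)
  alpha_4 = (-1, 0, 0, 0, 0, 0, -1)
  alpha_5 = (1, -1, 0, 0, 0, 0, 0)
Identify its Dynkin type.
type A_5

Compute the Cartan integers a_ij = 2(alpha_i, alpha_j)/(alpha_j, alpha_j); the resulting 5x5 Cartan matrix is
[[2, 0, -1, 0, -1], [0, 2, 0, -1, 0], [-1, 0, 2, 0, 0], [0, -1, 0, 2, -1], [-1, 0, 0, -1, 2]].
All simple roots have the same length, so the diagram is simply laced. The associated Dynkin diagram is a chain of 5 nodes with single edges (A_5), so the type is A_5 (the algebra sl(6)).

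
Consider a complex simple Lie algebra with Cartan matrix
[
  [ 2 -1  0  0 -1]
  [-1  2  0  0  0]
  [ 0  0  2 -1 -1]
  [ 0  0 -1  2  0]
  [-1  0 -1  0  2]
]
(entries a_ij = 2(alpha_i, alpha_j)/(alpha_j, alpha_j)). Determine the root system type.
type A_5

The matrix has rank 5 with 2's on the diagonal. Reading the off-diagonal entries as Dynkin edges (a single edge where a_ij = a_ji = -1; a double or triple edge where a_ij * a_ji = 2 or 3), the diagram is a chain of 5 nodes with single edges (A_5). One simple-root ordering that puts it in standard form is (alpha_4, alpha_3, alpha_5, alpha_1, alpha_2). So the algebra is type A_5, i.e. sl(6).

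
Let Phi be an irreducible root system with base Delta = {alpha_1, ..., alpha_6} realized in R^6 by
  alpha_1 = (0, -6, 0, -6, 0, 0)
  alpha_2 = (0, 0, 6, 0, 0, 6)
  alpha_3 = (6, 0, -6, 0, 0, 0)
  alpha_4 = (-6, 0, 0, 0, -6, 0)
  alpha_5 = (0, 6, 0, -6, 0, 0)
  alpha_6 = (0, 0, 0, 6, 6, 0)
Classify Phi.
D_6 (so(12))

Compute the Cartan integers a_ij = 2(alpha_i, alpha_j)/(alpha_j, alpha_j); the resulting 6x6 Cartan matrix is
[[2, 0, 0, 0, 0, -1], [0, 2, -1, 0, 0, 0], [0, -1, 2, -1, 0, 0], [0, 0, -1, 2, 0, -1], [0, 0, 0, 0, 2, -1], [-1, 0, 0, -1, -1, 2]].
All simple roots have the same length, so the diagram is simply laced. The associated Dynkin diagram is a chain of 4 nodes with a fork of two nodes at one end (D_6), so the type is D_6 (the algebra so(12)).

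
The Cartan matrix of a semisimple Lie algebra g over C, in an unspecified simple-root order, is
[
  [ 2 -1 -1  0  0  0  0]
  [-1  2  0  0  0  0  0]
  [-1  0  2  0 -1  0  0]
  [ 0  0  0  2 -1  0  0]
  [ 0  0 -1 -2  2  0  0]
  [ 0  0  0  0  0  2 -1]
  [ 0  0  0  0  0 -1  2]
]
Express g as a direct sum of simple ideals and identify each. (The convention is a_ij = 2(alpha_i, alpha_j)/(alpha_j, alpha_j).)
A2 ⊕ B5

The diagram associated to this matrix has two connected components: the simple roots {alpha_6, alpha_7} form a chain of 2 nodes with single edges (A_2), and {alpha_1, alpha_2, alpha_3, alpha_4, alpha_5} form a chain of 5 nodes with a double edge at one end; the terminal node there is the unique short simple root (B_5). A semisimple Lie algebra decomposes uniquely as the direct sum of simple ideals, one per connected component of its Dynkin diagram, so g ≅ A_2 ⊕ B_5 (dimension 8 + 55 = 63).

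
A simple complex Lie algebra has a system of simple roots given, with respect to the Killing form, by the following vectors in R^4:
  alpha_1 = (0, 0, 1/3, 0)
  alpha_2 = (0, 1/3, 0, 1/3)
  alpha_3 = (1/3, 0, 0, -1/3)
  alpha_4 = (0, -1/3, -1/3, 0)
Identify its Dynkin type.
Compute the Cartan integers a_ij = 2(alpha_i, alpha_j)/(alpha_j, alpha_j); the resulting 4x4 Cartan matrix is
[[2, 0, 0, -1], [0, 2, -1, -1], [0, -1, 2, 0], [-2, -1, 0, 2]].
The roots have two lengths (squared-length ratio 2:1); the short ones are alpha_{1}. The associated Dynkin diagram is a chain of 4 nodes with a double edge at one end; the terminal node there is the unique short simple root (B_4), so the type is B_4 (the algebra so(9)).

type B_4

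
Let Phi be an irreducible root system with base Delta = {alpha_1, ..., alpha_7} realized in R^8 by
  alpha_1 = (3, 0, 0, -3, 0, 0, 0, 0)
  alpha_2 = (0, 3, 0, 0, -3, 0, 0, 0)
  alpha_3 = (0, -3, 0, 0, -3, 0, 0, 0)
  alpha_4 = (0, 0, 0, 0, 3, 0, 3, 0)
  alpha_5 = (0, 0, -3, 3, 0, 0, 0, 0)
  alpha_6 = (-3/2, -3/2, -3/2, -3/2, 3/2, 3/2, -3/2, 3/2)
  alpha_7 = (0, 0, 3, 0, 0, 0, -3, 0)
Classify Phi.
Compute the Cartan integers a_ij = 2(alpha_i, alpha_j)/(alpha_j, alpha_j); the resulting 7x7 Cartan matrix is
[[2, 0, 0, 0, -1, 0, 0], [0, 2, 0, -1, 0, -1, 0], [0, 0, 2, -1, 0, 0, 0], [0, -1, -1, 2, 0, 0, -1], [-1, 0, 0, 0, 2, 0, -1], [0, -1, 0, 0, 0, 2, 0], [0, 0, 0, -1, -1, 0, 2]].
All simple roots have the same length, so the diagram is simply laced. The associated Dynkin diagram is a chain of 6 nodes with one extra node attached to the third node from one end (E_7), so the type is E_7.

E_7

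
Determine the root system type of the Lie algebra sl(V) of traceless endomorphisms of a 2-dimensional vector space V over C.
A_1

This is sl(2), which has dimension 2^2 - 1 = 3 and rank 2 - 1 = 1 (a Cartan subalgebra is the diagonal traceless matrices). In the classification of classical Lie algebras, the special linear algebra sl(n+1) has type A_n; here n = 1, so the Dynkin diagram is a chain of 1 nodes with single edges (A_1). Hence the type is A_1.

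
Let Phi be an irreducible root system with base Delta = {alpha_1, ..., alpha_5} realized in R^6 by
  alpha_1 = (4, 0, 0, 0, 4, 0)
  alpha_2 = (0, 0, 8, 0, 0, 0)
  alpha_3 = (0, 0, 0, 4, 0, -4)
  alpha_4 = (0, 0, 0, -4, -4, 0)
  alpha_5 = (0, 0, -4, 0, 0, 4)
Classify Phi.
type C_5

Compute the Cartan integers a_ij = 2(alpha_i, alpha_j)/(alpha_j, alpha_j); the resulting 5x5 Cartan matrix is
[[2, 0, 0, -1, 0], [0, 2, 0, 0, -2], [0, 0, 2, -1, -1], [-1, 0, -1, 2, 0], [0, -1, -1, 0, 2]].
The roots have two lengths (squared-length ratio 2:1); the short ones are alpha_{1,3,4,5}. The associated Dynkin diagram is a chain of 5 nodes with a double edge at one end; the terminal node there is the unique long simple root (C_5), so the type is C_5 (the algebra sp(10)).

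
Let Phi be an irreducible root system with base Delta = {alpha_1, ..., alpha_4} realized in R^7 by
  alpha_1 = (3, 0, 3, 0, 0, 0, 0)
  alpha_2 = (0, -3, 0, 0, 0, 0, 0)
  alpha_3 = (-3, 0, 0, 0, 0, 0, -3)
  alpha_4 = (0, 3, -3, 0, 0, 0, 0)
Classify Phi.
B4

Compute the Cartan integers a_ij = 2(alpha_i, alpha_j)/(alpha_j, alpha_j); the resulting 4x4 Cartan matrix is
[[2, 0, -1, -1], [0, 2, 0, -1], [-1, 0, 2, 0], [-1, -2, 0, 2]].
The roots have two lengths (squared-length ratio 2:1); the short ones are alpha_{2}. The associated Dynkin diagram is a chain of 4 nodes with a double edge at one end; the terminal node there is the unique short simple root (B_4), so the type is B_4 (the algebra so(9)).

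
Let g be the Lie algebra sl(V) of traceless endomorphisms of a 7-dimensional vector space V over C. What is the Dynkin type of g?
A6

This is sl(7), which has dimension 7^2 - 1 = 48 and rank 7 - 1 = 6 (a Cartan subalgebra is the diagonal traceless matrices). In the classification of classical Lie algebras, the special linear algebra sl(n+1) has type A_n; here n = 6, so the Dynkin diagram is a chain of 6 nodes with single edges (A_6). Hence the type is A_6.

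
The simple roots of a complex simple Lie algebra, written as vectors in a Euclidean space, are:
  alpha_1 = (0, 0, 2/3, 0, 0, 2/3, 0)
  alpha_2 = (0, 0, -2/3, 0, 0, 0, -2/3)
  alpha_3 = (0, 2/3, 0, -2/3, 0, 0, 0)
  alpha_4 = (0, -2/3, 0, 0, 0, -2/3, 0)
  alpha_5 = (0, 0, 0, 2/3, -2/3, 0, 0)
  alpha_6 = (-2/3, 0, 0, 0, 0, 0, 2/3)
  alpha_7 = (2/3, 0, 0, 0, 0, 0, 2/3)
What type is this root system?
D_7 (so(14))

Compute the Cartan integers a_ij = 2(alpha_i, alpha_j)/(alpha_j, alpha_j); the resulting 7x7 Cartan matrix is
[[2, -1, 0, -1, 0, 0, 0], [-1, 2, 0, 0, 0, -1, -1], [0, 0, 2, -1, -1, 0, 0], [-1, 0, -1, 2, 0, 0, 0], [0, 0, -1, 0, 2, 0, 0], [0, -1, 0, 0, 0, 2, 0], [0, -1, 0, 0, 0, 0, 2]].
All simple roots have the same length, so the diagram is simply laced. The associated Dynkin diagram is a chain of 5 nodes with a fork of two nodes at one end (D_7), so the type is D_7 (the algebra so(14)).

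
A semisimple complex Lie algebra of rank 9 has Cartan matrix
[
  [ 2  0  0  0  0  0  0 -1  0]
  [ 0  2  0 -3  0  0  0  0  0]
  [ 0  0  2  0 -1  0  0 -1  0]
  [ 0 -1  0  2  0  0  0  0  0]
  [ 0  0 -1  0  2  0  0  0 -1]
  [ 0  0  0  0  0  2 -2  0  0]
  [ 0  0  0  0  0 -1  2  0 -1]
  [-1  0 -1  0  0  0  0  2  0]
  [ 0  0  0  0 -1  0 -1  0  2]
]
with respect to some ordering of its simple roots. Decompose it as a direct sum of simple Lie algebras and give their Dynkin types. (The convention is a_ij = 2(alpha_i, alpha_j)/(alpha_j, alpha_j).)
C_7 ⊕ G_2

The diagram associated to this matrix has two connected components: the simple roots {alpha_1, alpha_3, alpha_5, alpha_6, alpha_7, alpha_8, alpha_9} form a chain of 7 nodes with a double edge at one end; the terminal node there is the unique long simple root (C_7), and {alpha_2, alpha_4} form two nodes joined by a triple edge (G_2). A semisimple Lie algebra decomposes uniquely as the direct sum of simple ideals, one per connected component of its Dynkin diagram, so g ≅ C_7 ⊕ G_2 (dimension 105 + 14 = 119).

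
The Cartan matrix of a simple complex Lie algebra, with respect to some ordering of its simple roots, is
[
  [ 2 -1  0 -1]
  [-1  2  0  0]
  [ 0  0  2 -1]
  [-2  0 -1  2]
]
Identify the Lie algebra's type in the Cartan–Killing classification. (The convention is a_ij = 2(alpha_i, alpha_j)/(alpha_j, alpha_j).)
F_4

The matrix has rank 4 with 2's on the diagonal. Reading the off-diagonal entries as Dynkin edges (a single edge where a_ij = a_ji = -1; a double or triple edge where a_ij * a_ji = 2 or 3), the diagram is a chain of 4 nodes with a double edge between the middle two (F_4). One simple-root ordering that puts it in standard form is (alpha_3, alpha_4, alpha_1, alpha_2). So the algebra is type F_4.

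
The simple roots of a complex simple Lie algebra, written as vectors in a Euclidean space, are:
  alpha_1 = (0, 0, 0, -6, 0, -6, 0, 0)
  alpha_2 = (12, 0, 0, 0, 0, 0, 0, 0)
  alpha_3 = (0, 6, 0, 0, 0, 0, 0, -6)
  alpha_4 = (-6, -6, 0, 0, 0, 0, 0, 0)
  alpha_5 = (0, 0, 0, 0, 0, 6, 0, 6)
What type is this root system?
type C_5

Compute the Cartan integers a_ij = 2(alpha_i, alpha_j)/(alpha_j, alpha_j); the resulting 5x5 Cartan matrix is
[[2, 0, 0, 0, -1], [0, 2, 0, -2, 0], [0, 0, 2, -1, -1], [0, -1, -1, 2, 0], [-1, 0, -1, 0, 2]].
The roots have two lengths (squared-length ratio 2:1); the short ones are alpha_{1,3,4,5}. The associated Dynkin diagram is a chain of 5 nodes with a double edge at one end; the terminal node there is the unique long simple root (C_5), so the type is C_5 (the algebra sp(10)).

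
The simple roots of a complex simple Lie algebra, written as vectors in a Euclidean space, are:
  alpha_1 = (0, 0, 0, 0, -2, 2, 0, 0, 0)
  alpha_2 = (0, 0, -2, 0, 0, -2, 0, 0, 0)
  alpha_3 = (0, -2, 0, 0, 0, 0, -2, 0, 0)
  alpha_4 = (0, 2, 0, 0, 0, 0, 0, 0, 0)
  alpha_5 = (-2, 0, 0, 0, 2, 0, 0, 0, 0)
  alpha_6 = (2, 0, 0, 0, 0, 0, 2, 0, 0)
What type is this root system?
type B_6

Compute the Cartan integers a_ij = 2(alpha_i, alpha_j)/(alpha_j, alpha_j); the resulting 6x6 Cartan matrix is
[[2, -1, 0, 0, -1, 0], [-1, 2, 0, 0, 0, 0], [0, 0, 2, -2, 0, -1], [0, 0, -1, 2, 0, 0], [-1, 0, 0, 0, 2, -1], [0, 0, -1, 0, -1, 2]].
The roots have two lengths (squared-length ratio 2:1); the short ones are alpha_{4}. The associated Dynkin diagram is a chain of 6 nodes with a double edge at one end; the terminal node there is the unique short simple root (B_6), so the type is B_6 (the algebra so(13)).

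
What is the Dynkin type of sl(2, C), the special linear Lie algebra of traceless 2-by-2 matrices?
This is sl(2), which has dimension 2^2 - 1 = 3 and rank 2 - 1 = 1 (a Cartan subalgebra is the diagonal traceless matrices). In the classification of classical Lie algebras, the special linear algebra sl(n+1) has type A_n; here n = 1, so the Dynkin diagram is a chain of 1 nodes with single edges (A_1). Hence the type is A_1.

A1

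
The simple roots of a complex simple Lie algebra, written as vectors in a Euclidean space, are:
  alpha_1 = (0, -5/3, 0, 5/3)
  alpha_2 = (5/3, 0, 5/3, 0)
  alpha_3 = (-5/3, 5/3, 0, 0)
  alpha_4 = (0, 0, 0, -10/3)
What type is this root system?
C_4

Compute the Cartan integers a_ij = 2(alpha_i, alpha_j)/(alpha_j, alpha_j); the resulting 4x4 Cartan matrix is
[[2, 0, -1, -1], [0, 2, -1, 0], [-1, -1, 2, 0], [-2, 0, 0, 2]].
The roots have two lengths (squared-length ratio 2:1); the short ones are alpha_{1,2,3}. The associated Dynkin diagram is a chain of 4 nodes with a double edge at one end; the terminal node there is the unique long simple root (C_4), so the type is C_4 (the algebra sp(8)).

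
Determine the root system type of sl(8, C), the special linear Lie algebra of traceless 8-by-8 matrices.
A_7 (sl(8))

This is sl(8), which has dimension 8^2 - 1 = 63 and rank 8 - 1 = 7 (a Cartan subalgebra is the diagonal traceless matrices). In the classification of classical Lie algebras, the special linear algebra sl(n+1) has type A_n; here n = 7, so the Dynkin diagram is a chain of 7 nodes with single edges (A_7). Hence the type is A_7.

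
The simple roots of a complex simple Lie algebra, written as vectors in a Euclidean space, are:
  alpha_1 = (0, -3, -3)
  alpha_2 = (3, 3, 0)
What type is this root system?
A2

Compute the Cartan integers a_ij = 2(alpha_i, alpha_j)/(alpha_j, alpha_j); the resulting 2x2 Cartan matrix is
[[2, -1], [-1, 2]].
All simple roots have the same length, so the diagram is simply laced. The associated Dynkin diagram is a chain of 2 nodes with single edges (A_2), so the type is A_2 (the algebra sl(3)).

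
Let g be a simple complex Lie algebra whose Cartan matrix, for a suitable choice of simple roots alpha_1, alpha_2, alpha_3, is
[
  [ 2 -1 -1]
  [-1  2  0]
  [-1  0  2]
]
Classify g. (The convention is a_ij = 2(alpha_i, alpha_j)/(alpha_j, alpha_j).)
type A_3

The matrix has rank 3 with 2's on the diagonal. Reading the off-diagonal entries as Dynkin edges (a single edge where a_ij = a_ji = -1; a double or triple edge where a_ij * a_ji = 2 or 3), the diagram is a chain of 3 nodes with single edges (A_3). One simple-root ordering that puts it in standard form is (alpha_3, alpha_1, alpha_2). So the algebra is type A_3, i.e. sl(4).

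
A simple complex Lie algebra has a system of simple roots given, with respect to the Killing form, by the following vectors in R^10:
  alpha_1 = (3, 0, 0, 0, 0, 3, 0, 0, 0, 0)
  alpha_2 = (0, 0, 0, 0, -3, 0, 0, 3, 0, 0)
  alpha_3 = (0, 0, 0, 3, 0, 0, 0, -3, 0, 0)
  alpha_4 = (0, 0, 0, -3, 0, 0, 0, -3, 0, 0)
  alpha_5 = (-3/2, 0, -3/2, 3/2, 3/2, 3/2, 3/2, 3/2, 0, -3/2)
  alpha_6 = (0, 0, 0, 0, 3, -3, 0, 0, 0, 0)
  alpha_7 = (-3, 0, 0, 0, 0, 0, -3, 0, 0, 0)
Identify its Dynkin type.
E_7

Compute the Cartan integers a_ij = 2(alpha_i, alpha_j)/(alpha_j, alpha_j); the resulting 7x7 Cartan matrix is
[[2, 0, 0, 0, 0, -1, -1], [0, 2, -1, -1, 0, -1, 0], [0, -1, 2, 0, 0, 0, 0], [0, -1, 0, 2, -1, 0, 0], [0, 0, 0, -1, 2, 0, 0], [-1, -1, 0, 0, 0, 2, 0], [-1, 0, 0, 0, 0, 0, 2]].
All simple roots have the same length, so the diagram is simply laced. The associated Dynkin diagram is a chain of 6 nodes with one extra node attached to the third node from one end (E_7), so the type is E_7.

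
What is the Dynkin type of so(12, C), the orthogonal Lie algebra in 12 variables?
This is so(12) with 12 even, which has dimension 12(12-1)/2 = 66 and rank 12/2 = 6. In the classification of classical Lie algebras, the orthogonal algebra so(2n) in an even number of variables has type D_n; here n = 6, so the Dynkin diagram is a chain of 4 nodes with a fork of two nodes at one end (D_6). Hence the type is D_6.

D_6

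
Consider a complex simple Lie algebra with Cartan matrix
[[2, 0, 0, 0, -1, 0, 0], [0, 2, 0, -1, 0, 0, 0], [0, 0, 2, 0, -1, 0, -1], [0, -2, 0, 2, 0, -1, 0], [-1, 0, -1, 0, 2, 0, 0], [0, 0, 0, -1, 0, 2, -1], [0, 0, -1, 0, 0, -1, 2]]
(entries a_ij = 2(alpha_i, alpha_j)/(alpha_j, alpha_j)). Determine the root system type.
The matrix has rank 7 with 2's on the diagonal. Reading the off-diagonal entries as Dynkin edges (a single edge where a_ij = a_ji = -1; a double or triple edge where a_ij * a_ji = 2 or 3), the diagram is a chain of 7 nodes with a double edge at one end; the terminal node there is the unique short simple root (B_7). One simple-root ordering that puts it in standard form is (alpha_1, alpha_5, alpha_3, alpha_7, alpha_6, alpha_4, alpha_2). So the algebra is type B_7, i.e. so(15).

B7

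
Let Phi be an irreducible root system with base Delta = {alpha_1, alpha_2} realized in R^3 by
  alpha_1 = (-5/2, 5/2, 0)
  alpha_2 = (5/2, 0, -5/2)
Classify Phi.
A2

Compute the Cartan integers a_ij = 2(alpha_i, alpha_j)/(alpha_j, alpha_j); the resulting 2x2 Cartan matrix is
[[2, -1], [-1, 2]].
All simple roots have the same length, so the diagram is simply laced. The associated Dynkin diagram is a chain of 2 nodes with single edges (A_2), so the type is A_2 (the algebra sl(3)).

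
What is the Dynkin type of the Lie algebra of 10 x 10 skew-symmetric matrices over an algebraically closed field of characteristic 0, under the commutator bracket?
This is so(10) with 10 even, which has dimension 10(10-1)/2 = 45 and rank 10/2 = 5. In the classification of classical Lie algebras, the orthogonal algebra so(2n) in an even number of variables has type D_n; here n = 5, so the Dynkin diagram is a chain of 3 nodes with a fork of two nodes at one end (D_5). Hence the type is D_5.

D_5 (so(10))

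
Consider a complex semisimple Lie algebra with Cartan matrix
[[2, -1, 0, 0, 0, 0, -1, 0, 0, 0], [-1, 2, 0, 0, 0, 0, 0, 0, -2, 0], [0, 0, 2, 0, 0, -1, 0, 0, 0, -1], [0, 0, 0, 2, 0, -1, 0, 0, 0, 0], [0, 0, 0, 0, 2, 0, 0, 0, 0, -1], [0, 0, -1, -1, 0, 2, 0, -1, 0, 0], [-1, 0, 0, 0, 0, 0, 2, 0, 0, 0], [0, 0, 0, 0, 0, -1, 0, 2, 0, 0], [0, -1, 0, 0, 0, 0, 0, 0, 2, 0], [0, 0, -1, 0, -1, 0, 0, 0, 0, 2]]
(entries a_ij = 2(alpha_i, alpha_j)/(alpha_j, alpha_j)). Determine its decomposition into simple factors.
type B_4 ⊕ type D_6

The diagram associated to this matrix has two connected components: the simple roots {alpha_1, alpha_2, alpha_7, alpha_9} form a chain of 4 nodes with a double edge at one end; the terminal node there is the unique short simple root (B_4), and {alpha_3, alpha_4, alpha_5, alpha_6, alpha_8, alpha_10} form a chain of 4 nodes with a fork of two nodes at one end (D_6). A semisimple Lie algebra decomposes uniquely as the direct sum of simple ideals, one per connected component of its Dynkin diagram, so g ≅ B_4 ⊕ D_6 (dimension 36 + 66 = 102).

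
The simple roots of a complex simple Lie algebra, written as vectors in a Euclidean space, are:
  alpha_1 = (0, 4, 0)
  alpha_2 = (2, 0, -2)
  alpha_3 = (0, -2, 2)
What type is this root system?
C_3 (sp(6))

Compute the Cartan integers a_ij = 2(alpha_i, alpha_j)/(alpha_j, alpha_j); the resulting 3x3 Cartan matrix is
[[2, 0, -2], [0, 2, -1], [-1, -1, 2]].
The roots have two lengths (squared-length ratio 2:1); the short ones are alpha_{2,3}. The associated Dynkin diagram is a chain of 3 nodes with a double edge at one end; the terminal node there is the unique long simple root (C_3), so the type is C_3 (the algebra sp(6)).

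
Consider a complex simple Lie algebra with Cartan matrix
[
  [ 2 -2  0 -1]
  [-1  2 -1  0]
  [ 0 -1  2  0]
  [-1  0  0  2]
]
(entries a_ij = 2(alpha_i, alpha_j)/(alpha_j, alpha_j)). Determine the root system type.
The matrix has rank 4 with 2's on the diagonal. Reading the off-diagonal entries as Dynkin edges (a single edge where a_ij = a_ji = -1; a double or triple edge where a_ij * a_ji = 2 or 3), the diagram is a chain of 4 nodes with a double edge between the middle two (F_4). One simple-root ordering that puts it in standard form is (alpha_4, alpha_1, alpha_2, alpha_3). So the algebra is type F_4.

F_4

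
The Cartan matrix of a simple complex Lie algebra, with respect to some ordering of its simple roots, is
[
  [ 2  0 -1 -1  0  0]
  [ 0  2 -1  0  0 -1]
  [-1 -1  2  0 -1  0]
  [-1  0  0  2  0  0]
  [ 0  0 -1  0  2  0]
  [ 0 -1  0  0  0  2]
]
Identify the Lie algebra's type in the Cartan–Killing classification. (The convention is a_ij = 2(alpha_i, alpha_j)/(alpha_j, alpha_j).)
E_6

The matrix has rank 6 with 2's on the diagonal. Reading the off-diagonal entries as Dynkin edges (a single edge where a_ij = a_ji = -1; a double or triple edge where a_ij * a_ji = 2 or 3), the diagram is a chain of 5 nodes with one extra node attached to the third node from one end (E_6). One simple-root ordering that puts it in standard form is (alpha_4, alpha_5, alpha_1, alpha_3, alpha_2, alpha_6). So the algebra is type E_6.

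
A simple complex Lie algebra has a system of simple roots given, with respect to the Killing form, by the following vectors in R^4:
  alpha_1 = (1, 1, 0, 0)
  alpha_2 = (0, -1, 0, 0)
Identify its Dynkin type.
B2

Compute the Cartan integers a_ij = 2(alpha_i, alpha_j)/(alpha_j, alpha_j); the resulting 2x2 Cartan matrix is
[[2, -2], [-1, 2]].
The roots have two lengths (squared-length ratio 2:1); the short ones are alpha_{2}. The associated Dynkin diagram is a chain of 2 nodes with a double edge at one end; the terminal node there is the unique short simple root (B_2), so the type is B_2 (the algebra so(5)).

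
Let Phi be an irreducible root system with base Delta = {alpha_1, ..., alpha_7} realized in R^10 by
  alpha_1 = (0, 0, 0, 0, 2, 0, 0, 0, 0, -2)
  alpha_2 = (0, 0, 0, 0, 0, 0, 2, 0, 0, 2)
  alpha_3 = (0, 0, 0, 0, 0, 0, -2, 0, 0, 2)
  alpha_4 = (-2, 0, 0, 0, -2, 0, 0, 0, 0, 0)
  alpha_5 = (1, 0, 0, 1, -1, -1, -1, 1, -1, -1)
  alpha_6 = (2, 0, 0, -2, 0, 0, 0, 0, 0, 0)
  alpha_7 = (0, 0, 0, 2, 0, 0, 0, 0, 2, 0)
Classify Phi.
Compute the Cartan integers a_ij = 2(alpha_i, alpha_j)/(alpha_j, alpha_j); the resulting 7x7 Cartan matrix is
[[2, -1, -1, -1, 0, 0, 0], [-1, 2, 0, 0, -1, 0, 0], [-1, 0, 2, 0, 0, 0, 0], [-1, 0, 0, 2, 0, -1, 0], [0, -1, 0, 0, 2, 0, 0], [0, 0, 0, -1, 0, 2, -1], [0, 0, 0, 0, 0, -1, 2]].
All simple roots have the same length, so the diagram is simply laced. The associated Dynkin diagram is a chain of 6 nodes with one extra node attached to the third node from one end (E_7), so the type is E_7.

E_7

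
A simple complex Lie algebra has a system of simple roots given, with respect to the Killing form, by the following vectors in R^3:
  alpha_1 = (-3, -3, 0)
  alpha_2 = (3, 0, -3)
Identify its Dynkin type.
A_2 (sl(3))

Compute the Cartan integers a_ij = 2(alpha_i, alpha_j)/(alpha_j, alpha_j); the resulting 2x2 Cartan matrix is
[[2, -1], [-1, 2]].
All simple roots have the same length, so the diagram is simply laced. The associated Dynkin diagram is a chain of 2 nodes with single edges (A_2), so the type is A_2 (the algebra sl(3)).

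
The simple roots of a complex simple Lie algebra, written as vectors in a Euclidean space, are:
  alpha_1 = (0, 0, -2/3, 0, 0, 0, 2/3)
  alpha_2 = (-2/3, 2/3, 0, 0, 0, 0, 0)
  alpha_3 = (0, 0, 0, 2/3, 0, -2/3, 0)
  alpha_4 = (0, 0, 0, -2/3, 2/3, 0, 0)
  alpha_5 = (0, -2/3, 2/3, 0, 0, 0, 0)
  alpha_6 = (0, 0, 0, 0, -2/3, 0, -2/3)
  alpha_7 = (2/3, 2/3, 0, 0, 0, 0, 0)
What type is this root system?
D_7 (so(14))

Compute the Cartan integers a_ij = 2(alpha_i, alpha_j)/(alpha_j, alpha_j); the resulting 7x7 Cartan matrix is
[[2, 0, 0, 0, -1, -1, 0], [0, 2, 0, 0, -1, 0, 0], [0, 0, 2, -1, 0, 0, 0], [0, 0, -1, 2, 0, -1, 0], [-1, -1, 0, 0, 2, 0, -1], [-1, 0, 0, -1, 0, 2, 0], [0, 0, 0, 0, -1, 0, 2]].
All simple roots have the same length, so the diagram is simply laced. The associated Dynkin diagram is a chain of 5 nodes with a fork of two nodes at one end (D_7), so the type is D_7 (the algebra so(14)).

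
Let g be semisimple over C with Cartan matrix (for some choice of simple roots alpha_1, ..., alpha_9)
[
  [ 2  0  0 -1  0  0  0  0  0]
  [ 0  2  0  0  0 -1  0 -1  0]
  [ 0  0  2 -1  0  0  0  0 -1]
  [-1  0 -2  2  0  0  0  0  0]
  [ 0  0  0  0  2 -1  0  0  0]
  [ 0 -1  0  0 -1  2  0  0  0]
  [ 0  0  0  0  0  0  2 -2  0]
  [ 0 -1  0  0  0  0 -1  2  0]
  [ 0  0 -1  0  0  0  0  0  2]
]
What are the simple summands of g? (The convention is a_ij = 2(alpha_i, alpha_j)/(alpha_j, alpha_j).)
The diagram associated to this matrix has two connected components: the simple roots {alpha_2, alpha_5, alpha_6, alpha_7, alpha_8} form a chain of 5 nodes with a double edge at one end; the terminal node there is the unique long simple root (C_5), and {alpha_1, alpha_3, alpha_4, alpha_9} form a chain of 4 nodes with a double edge between the middle two (F_4). A semisimple Lie algebra decomposes uniquely as the direct sum of simple ideals, one per connected component of its Dynkin diagram, so g ≅ C_5 ⊕ F_4 (dimension 55 + 52 = 107).

C_5 (sp(10)) ⊕ F_4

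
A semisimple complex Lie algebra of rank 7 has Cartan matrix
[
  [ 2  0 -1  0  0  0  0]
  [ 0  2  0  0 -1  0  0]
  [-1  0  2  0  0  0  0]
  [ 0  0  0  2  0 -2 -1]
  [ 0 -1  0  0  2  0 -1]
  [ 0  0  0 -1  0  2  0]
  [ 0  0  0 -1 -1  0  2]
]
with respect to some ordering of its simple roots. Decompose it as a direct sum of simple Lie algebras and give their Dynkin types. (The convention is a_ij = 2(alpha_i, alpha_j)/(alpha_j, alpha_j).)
The diagram associated to this matrix has two connected components: the simple roots {alpha_1, alpha_3} form a chain of 2 nodes with single edges (A_2), and {alpha_2, alpha_4, alpha_5, alpha_6, alpha_7} form a chain of 5 nodes with a double edge at one end; the terminal node there is the unique short simple root (B_5). A semisimple Lie algebra decomposes uniquely as the direct sum of simple ideals, one per connected component of its Dynkin diagram, so g ≅ A_2 ⊕ B_5 (dimension 8 + 55 = 63).

A_2 (sl(3)) ⊕ B_5 (so(11))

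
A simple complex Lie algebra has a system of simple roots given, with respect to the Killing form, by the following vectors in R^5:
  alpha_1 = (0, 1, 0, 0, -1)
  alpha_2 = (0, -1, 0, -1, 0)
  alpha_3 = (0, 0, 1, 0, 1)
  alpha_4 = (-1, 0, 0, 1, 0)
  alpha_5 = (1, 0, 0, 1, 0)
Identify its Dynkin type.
Compute the Cartan integers a_ij = 2(alpha_i, alpha_j)/(alpha_j, alpha_j); the resulting 5x5 Cartan matrix is
[[2, -1, -1, 0, 0], [-1, 2, 0, -1, -1], [-1, 0, 2, 0, 0], [0, -1, 0, 2, 0], [0, -1, 0, 0, 2]].
All simple roots have the same length, so the diagram is simply laced. The associated Dynkin diagram is a chain of 3 nodes with a fork of two nodes at one end (D_5), so the type is D_5 (the algebra so(10)).

type D_5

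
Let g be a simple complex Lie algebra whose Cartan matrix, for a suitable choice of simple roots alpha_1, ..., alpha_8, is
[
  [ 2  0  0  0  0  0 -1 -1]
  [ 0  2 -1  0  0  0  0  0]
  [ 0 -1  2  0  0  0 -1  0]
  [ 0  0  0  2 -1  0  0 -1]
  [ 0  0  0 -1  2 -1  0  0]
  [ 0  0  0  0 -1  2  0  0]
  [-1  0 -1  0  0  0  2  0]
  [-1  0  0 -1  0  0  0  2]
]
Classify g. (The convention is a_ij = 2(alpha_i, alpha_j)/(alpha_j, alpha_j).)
A8

The matrix has rank 8 with 2's on the diagonal. Reading the off-diagonal entries as Dynkin edges (a single edge where a_ij = a_ji = -1; a double or triple edge where a_ij * a_ji = 2 or 3), the diagram is a chain of 8 nodes with single edges (A_8). One simple-root ordering that puts it in standard form is (alpha_6, alpha_5, alpha_4, alpha_8, alpha_1, alpha_7, alpha_3, alpha_2). So the algebra is type A_8, i.e. sl(9).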